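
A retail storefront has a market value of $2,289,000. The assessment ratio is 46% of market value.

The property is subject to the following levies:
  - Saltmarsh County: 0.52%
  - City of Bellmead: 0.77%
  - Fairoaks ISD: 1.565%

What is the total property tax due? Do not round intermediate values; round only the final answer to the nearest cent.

$30,061.44

Assessed value = $2,289,000 × 0.46 = $1,052,940
Saltmarsh County: $1,052,940 × 0.0052 = $5,475.288
City of Bellmead: $1,052,940 × 0.0077 = $8,107.638
Fairoaks ISD: $1,052,940 × 0.01565 = $16,478.511
Total = $5,475.288 + $8,107.638 + $16,478.511 = $30,061.437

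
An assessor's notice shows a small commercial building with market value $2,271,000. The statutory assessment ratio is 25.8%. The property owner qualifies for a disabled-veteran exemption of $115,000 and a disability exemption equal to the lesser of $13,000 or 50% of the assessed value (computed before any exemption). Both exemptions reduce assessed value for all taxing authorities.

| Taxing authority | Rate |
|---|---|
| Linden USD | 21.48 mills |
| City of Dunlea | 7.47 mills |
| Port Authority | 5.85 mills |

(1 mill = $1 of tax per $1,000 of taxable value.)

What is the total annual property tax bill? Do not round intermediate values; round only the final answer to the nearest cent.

$15,935.55

Assessed value = $2,271,000 × 0.258 = $585,918
Disability exemption = min($13,000, 50% × $585,918) = min($13,000, $292,959) = $13,000 (dollar cap binds)
Taxable value = $585,918 − $115,000 − $13,000 = $457,918
Linden USD: $457,918 × 0.02148 = $9,836.07864
City of Dunlea: $457,918 × 0.00747 = $3,420.64746
Port Authority: $457,918 × 0.00585 = $2,678.8203
Total = $15,935.5464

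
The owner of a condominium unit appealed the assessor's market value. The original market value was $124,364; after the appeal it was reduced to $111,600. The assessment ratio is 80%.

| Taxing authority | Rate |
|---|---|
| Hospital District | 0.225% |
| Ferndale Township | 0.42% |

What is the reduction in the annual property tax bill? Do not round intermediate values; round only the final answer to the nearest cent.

$65.86

Old assessed value = $124,364 × 0.8 = $99,491.2
New assessed value = $111,600 × 0.8 = $89,280
Combined rate = 0.00225 + 0.0042 = 0.00645
Old tax = $99,491.2 × 0.00645 = $641.71824
New tax = $89,280 × 0.00645 = $575.856
Reduction = $641.71824 − $575.856 = $65.86224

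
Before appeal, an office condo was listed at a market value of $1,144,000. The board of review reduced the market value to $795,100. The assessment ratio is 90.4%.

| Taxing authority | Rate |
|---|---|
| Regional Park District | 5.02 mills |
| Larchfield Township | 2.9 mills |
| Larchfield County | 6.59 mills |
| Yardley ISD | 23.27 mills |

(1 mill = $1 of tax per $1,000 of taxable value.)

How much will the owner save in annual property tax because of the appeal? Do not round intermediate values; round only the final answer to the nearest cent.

$11,916.02

Old assessed value = $1,144,000 × 0.904 = $1,034,176
New assessed value = $795,100 × 0.904 = $718,770.4
Combined rate = 0.00502 + 0.0029 + 0.00659 + 0.02327 = 0.03778
Old tax = $1,034,176 × 0.03778 = $39,071.16928
New tax = $718,770.4 × 0.03778 = $27,155.145712
Reduction = $39,071.16928 − $27,155.145712 = $11,916.023568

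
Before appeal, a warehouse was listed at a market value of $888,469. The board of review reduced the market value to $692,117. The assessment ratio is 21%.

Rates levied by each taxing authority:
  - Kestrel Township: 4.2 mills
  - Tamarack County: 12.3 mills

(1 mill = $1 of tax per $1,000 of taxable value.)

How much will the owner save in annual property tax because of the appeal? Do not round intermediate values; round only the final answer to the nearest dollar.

$680

Old assessed value = $888,469 × 0.21 = $186,578.49
New assessed value = $692,117 × 0.21 = $145,344.57
Combined rate = 0.0042 + 0.0123 = 0.0165
Old tax = $186,578.49 × 0.0165 = $3,078.545085
New tax = $145,344.57 × 0.0165 = $2,398.185405
Reduction = $3,078.545085 − $2,398.185405 = $680.35968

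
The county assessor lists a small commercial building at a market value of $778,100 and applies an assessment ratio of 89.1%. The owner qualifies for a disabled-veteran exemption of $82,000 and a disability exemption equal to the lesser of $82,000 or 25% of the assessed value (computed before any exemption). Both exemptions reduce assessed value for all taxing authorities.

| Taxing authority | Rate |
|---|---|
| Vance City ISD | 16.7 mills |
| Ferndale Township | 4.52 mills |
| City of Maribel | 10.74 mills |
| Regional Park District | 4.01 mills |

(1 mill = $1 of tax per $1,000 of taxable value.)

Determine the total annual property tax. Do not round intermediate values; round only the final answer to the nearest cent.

$19,038.46

Assessed value = $778,100 × 0.891 = $693,287.1
Disability exemption = min($82,000, 25% × $693,287.1) = min($82,000, $173,321.775) = $82,000 (dollar cap binds)
Taxable value = $693,287.1 − $82,000 − $82,000 = $529,287.1
Vance City ISD: $529,287.1 × 0.0167 = $8,839.09457
Ferndale Township: $529,287.1 × 0.00452 = $2,392.377692
City of Maribel: $529,287.1 × 0.01074 = $5,684.543454
Regional Park District: $529,287.1 × 0.00401 = $2,122.441271
Total = $19,038.456987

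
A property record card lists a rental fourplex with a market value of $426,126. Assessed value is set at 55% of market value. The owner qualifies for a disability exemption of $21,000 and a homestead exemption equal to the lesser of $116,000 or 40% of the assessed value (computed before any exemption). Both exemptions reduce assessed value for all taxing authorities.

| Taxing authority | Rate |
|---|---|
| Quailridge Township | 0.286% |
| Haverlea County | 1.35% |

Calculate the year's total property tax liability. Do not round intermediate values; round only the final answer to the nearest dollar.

$1,957

Assessed value = $426,126 × 0.55 = $234,369.3
Homestead exemption = min($116,000, 40% × $234,369.3) = min($116,000, $93,747.72) = $93,747.72 (percentage binds)
Taxable value = $234,369.3 − $21,000 − $93,747.72 = $119,621.58
Quailridge Township: $119,621.58 × 0.00286 = $342.1177188
Haverlea County: $119,621.58 × 0.0135 = $1,614.89133
Total = $1,957.0090488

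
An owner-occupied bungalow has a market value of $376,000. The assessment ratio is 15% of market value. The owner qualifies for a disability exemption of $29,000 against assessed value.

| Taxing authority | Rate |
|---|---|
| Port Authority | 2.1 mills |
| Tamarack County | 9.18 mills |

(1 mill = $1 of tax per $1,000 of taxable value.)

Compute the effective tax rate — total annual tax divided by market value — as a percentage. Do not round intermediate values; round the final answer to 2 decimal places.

0.08%

Assessed value = $376,000 × 0.15 = $56,400
Taxable value = $56,400 − $29,000 = $27,400
Port Authority: $27,400 × 0.0021 = $57.54
Tamarack County: $27,400 × 0.00918 = $251.532
Total tax = $309.072
Effective rate = $309.072 ÷ $376,000 = 0.08% of market value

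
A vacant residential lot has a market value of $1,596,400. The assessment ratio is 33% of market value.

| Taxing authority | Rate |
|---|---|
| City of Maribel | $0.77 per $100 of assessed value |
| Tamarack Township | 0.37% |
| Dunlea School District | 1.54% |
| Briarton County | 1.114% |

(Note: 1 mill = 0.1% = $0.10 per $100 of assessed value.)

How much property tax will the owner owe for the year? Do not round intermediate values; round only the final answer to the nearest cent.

Assessed value = $1,596,400 × 0.33 = $526,812
City of Maribel: $526,812 × 0.0077 = $4,056.4524
Tamarack Township: $526,812 × 0.0037 = $1,949.2044
Dunlea School District: $526,812 × 0.0154 = $8,112.9048
Briarton County: $526,812 × 0.01114 = $5,868.68568
Total = $19,987.24728

$19,987.25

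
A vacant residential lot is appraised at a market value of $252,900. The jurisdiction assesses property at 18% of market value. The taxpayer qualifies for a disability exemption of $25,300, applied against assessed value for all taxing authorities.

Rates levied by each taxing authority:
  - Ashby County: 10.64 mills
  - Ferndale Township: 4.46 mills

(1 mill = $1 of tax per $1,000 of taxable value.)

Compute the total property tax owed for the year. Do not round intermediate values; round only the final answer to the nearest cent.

$305.35

Assessed value = $252,900 × 0.18 = $45,522
Taxable value = $45,522 − $25,300 = $20,222
Ashby County: $20,222 × 0.01064 = $215.16208
Ferndale Township: $20,222 × 0.00446 = $90.19012
Total = $215.16208 + $90.19012 = $305.3522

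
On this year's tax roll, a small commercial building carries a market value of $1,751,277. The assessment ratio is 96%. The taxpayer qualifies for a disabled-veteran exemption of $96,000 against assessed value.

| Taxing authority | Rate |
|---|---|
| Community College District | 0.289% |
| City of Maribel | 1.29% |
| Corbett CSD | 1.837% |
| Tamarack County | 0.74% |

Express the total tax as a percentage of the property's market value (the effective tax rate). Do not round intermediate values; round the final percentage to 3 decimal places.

Assessed value = $1,751,277 × 0.96 = $1,681,225.92
Taxable value = $1,681,225.92 − $96,000 = $1,585,225.92
Community College District: $1,585,225.92 × 0.00289 = $4,581.3029088
City of Maribel: $1,585,225.92 × 0.0129 = $20,449.414368
Corbett CSD: $1,585,225.92 × 0.01837 = $29,120.6001504
Tamarack County: $1,585,225.92 × 0.0074 = $11,730.671808
Total tax = $65,881.9892352
Effective rate = $65,881.9892352 ÷ $1,751,277 = 3.762% of market value

3.762%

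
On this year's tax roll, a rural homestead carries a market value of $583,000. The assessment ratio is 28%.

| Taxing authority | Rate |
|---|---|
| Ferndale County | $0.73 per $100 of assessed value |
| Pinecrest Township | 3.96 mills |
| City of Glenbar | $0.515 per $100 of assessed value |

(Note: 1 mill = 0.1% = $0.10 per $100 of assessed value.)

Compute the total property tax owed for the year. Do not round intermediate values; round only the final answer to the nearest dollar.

Assessed value = $583,000 × 0.28 = $163,240
Ferndale County: $163,240 × 0.0073 = $1,191.652
Pinecrest Township: $163,240 × 0.00396 = $646.4304
City of Glenbar: $163,240 × 0.00515 = $840.686
Total = $2,678.7684

$2,679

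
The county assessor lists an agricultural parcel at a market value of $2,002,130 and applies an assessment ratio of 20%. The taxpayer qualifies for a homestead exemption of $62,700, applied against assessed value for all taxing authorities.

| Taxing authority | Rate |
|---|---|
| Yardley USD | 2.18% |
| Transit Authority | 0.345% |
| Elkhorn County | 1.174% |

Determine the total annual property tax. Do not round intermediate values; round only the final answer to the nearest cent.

Assessed value = $2,002,130 × 0.2 = $400,426
Taxable value = $400,426 − $62,700 = $337,726
Yardley USD: $337,726 × 0.0218 = $7,362.4268
Transit Authority: $337,726 × 0.00345 = $1,165.1547
Elkhorn County: $337,726 × 0.01174 = $3,964.90324
Total = $7,362.4268 + $1,165.1547 + $3,964.90324 = $12,492.48474

$12,492.48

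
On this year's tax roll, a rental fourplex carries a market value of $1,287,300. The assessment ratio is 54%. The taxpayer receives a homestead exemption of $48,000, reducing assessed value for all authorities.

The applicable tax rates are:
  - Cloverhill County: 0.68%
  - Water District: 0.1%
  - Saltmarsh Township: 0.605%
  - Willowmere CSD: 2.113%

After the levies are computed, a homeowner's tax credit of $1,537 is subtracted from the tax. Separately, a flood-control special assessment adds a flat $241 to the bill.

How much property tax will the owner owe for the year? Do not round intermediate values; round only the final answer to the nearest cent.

Assessed value = $1,287,300 × 0.54 = $695,142
Taxable value = $695,142 − $48,000 = $647,142
Cloverhill County: $647,142 × 0.0068 = $4,400.5656
Water District: $647,142 × 0.001 = $647.142
Saltmarsh Township: $647,142 × 0.00605 = $3,915.2091
Willowmere CSD: $647,142 × 0.02113 = $13,674.11046
Levies subtotal = $22,637.02716
After credit = $22,637.02716 − $1,537 = $21,100.02716
Total = $21,100.02716 + $241 = $21,341.02716

$21,341.03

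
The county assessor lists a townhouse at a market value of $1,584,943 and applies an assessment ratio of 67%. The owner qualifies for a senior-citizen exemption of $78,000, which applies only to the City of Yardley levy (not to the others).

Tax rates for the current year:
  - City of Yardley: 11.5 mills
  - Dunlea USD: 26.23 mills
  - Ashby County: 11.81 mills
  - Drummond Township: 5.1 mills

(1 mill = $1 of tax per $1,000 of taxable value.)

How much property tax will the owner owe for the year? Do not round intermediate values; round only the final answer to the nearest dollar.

$57,126

Assessed value = $1,584,943 × 0.67 = $1,061,911.81
City of Yardley: ($1,061,911.81 − $78,000) × 0.0115 = $983,911.81 × 0.0115 = $11,314.985815
Dunlea USD: $1,061,911.81 × 0.02623 = $27,853.9467763
Ashby County: $1,061,911.81 × 0.01181 = $12,541.1784761
Drummond Township: $1,061,911.81 × 0.0051 = $5,415.750231
Total = $57,125.8612984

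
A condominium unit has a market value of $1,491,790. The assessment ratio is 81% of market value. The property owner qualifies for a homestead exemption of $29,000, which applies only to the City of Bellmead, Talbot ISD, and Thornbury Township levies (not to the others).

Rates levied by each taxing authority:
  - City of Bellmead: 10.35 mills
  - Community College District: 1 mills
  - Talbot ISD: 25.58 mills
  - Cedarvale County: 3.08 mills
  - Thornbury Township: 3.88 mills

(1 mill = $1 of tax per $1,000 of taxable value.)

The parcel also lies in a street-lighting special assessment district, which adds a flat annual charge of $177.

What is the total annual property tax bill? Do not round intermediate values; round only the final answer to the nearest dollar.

Assessed value = $1,491,790 × 0.81 = $1,208,349.9
City of Bellmead: ($1,208,349.9 − $29,000) × 0.01035 = $1,179,349.9 × 0.01035 = $12,206.271465
Community College District: $1,208,349.9 × 0.001 = $1,208.3499
Talbot ISD: ($1,208,349.9 − $29,000) × 0.02558 = $1,179,349.9 × 0.02558 = $30,167.770442
Cedarvale County: $1,208,349.9 × 0.00308 = $3,721.717692
Thornbury Township: ($1,208,349.9 − $29,000) × 0.00388 = $1,179,349.9 × 0.00388 = $4,575.877612
Levies subtotal = $51,879.987111
Total = $51,879.987111 + $177 = $52,056.987111

$52,057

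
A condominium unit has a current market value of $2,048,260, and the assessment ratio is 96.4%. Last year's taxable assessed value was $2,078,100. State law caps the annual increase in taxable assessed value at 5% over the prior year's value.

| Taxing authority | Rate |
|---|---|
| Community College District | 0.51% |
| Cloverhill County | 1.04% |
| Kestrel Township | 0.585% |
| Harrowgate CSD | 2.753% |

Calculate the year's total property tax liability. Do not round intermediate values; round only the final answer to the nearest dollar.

Uncapped assessed value = $2,048,260 × 0.964 = $1,974,522.64
Cap limit = $2,078,100 × 1.05 = $2,182,005
Taxable assessed value = min($1,974,522.64, $2,182,005) = $1,974,522.64 (cap does not bind)
Community College District: $1,974,522.64 × 0.0051 = $10,070.065464
Cloverhill County: $1,974,522.64 × 0.0104 = $20,535.035456
Kestrel Township: $1,974,522.64 × 0.00585 = $11,550.957444
Harrowgate CSD: $1,974,522.64 × 0.02753 = $54,358.6082792
Total = $96,514.6666432

$96,515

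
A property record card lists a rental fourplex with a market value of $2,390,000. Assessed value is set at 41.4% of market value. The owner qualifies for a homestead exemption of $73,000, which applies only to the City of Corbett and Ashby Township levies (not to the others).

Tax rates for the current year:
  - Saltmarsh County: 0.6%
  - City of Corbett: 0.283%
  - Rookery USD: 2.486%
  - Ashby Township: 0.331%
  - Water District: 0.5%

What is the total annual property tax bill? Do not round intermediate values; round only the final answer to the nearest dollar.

Assessed value = $2,390,000 × 0.414 = $989,460
Saltmarsh County: $989,460 × 0.006 = $5,936.76
City of Corbett: ($989,460 − $73,000) × 0.00283 = $916,460 × 0.00283 = $2,593.5818
Rookery USD: $989,460 × 0.02486 = $24,597.9756
Ashby Township: ($989,460 − $73,000) × 0.00331 = $916,460 × 0.00331 = $3,033.4826
Water District: $989,460 × 0.005 = $4,947.3
Total = $41,109.1

$41,109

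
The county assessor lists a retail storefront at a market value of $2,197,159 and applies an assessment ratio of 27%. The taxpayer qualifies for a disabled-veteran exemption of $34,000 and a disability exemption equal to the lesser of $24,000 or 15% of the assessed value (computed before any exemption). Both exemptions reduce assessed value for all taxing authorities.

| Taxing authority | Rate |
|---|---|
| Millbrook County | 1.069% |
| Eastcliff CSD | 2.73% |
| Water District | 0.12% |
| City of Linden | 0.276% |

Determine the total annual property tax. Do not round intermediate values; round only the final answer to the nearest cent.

$22,453.02

Assessed value = $2,197,159 × 0.27 = $593,232.93
Disability exemption = min($24,000, 15% × $593,232.93) = min($24,000, $88,984.9395) = $24,000 (dollar cap binds)
Taxable value = $593,232.93 − $34,000 − $24,000 = $535,232.93
Millbrook County: $535,232.93 × 0.01069 = $5,721.6400217
Eastcliff CSD: $535,232.93 × 0.0273 = $14,611.858989
Water District: $535,232.93 × 0.0012 = $642.279516
City of Linden: $535,232.93 × 0.00276 = $1,477.2428868
Total = $22,453.0214135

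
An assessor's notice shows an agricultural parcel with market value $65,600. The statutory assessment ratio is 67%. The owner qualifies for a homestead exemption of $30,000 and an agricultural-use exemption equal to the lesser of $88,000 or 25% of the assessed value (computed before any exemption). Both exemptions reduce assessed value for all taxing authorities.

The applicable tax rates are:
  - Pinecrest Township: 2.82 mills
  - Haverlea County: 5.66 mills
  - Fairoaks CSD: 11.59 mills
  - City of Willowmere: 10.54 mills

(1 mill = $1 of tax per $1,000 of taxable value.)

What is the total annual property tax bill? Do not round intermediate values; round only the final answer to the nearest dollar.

$91

Assessed value = $65,600 × 0.67 = $43,952
Agricultural-use exemption = min($88,000, 25% × $43,952) = min($88,000, $10,988) = $10,988 (percentage binds)
Taxable value = $43,952 − $30,000 − $10,988 = $2,964
Pinecrest Township: $2,964 × 0.00282 = $8.35848
Haverlea County: $2,964 × 0.00566 = $16.77624
Fairoaks CSD: $2,964 × 0.01159 = $34.35276
City of Willowmere: $2,964 × 0.01054 = $31.24056
Total = $90.72804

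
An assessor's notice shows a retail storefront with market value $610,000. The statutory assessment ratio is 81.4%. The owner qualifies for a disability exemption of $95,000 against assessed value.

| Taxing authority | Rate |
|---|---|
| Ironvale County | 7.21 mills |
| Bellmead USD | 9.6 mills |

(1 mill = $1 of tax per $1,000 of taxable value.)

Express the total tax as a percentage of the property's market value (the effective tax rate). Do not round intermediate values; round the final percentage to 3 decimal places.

Assessed value = $610,000 × 0.814 = $496,540
Taxable value = $496,540 − $95,000 = $401,540
Ironvale County: $401,540 × 0.00721 = $2,895.1034
Bellmead USD: $401,540 × 0.0096 = $3,854.784
Total tax = $6,749.8874
Effective rate = $6,749.8874 ÷ $610,000 = 1.107% of market value

1.107%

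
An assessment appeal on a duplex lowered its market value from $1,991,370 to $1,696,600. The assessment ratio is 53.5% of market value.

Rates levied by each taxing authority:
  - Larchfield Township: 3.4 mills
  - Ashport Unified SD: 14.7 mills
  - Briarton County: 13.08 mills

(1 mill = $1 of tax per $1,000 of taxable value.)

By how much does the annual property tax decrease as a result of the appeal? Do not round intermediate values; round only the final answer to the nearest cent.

Old assessed value = $1,991,370 × 0.535 = $1,065,382.95
New assessed value = $1,696,600 × 0.535 = $907,681
Combined rate = 0.0034 + 0.0147 + 0.01308 = 0.03118
Old tax = $1,065,382.95 × 0.03118 = $33,218.640381
New tax = $907,681 × 0.03118 = $28,301.49358
Reduction = $33,218.640381 − $28,301.49358 = $4,917.146801

$4,917.15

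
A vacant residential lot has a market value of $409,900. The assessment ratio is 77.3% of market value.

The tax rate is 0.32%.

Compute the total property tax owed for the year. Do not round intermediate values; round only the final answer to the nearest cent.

$1,013.93

Assessed value = $409,900 × 0.773 = $316,852.7
Tax = $316,852.7 × 0.0032 = $1,013.92864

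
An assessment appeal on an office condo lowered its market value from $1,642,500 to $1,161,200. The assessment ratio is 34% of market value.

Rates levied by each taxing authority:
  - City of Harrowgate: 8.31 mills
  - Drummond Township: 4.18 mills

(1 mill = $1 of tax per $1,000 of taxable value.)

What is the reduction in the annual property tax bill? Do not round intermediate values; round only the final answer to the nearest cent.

$2,043.89

Old assessed value = $1,642,500 × 0.34 = $558,450
New assessed value = $1,161,200 × 0.34 = $394,808
Combined rate = 0.00831 + 0.00418 = 0.01249
Old tax = $558,450 × 0.01249 = $6,975.0405
New tax = $394,808 × 0.01249 = $4,931.15192
Reduction = $6,975.0405 − $4,931.15192 = $2,043.88858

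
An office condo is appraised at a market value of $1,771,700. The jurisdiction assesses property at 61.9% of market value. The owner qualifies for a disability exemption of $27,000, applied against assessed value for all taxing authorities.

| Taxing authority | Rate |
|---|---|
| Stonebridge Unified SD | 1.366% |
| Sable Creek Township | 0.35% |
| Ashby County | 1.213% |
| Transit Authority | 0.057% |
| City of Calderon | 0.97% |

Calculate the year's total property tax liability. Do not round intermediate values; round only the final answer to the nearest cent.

$42,316.63

Assessed value = $1,771,700 × 0.619 = $1,096,682.3
Taxable value = $1,096,682.3 − $27,000 = $1,069,682.3
Stonebridge Unified SD: $1,069,682.3 × 0.01366 = $14,611.860218
Sable Creek Township: $1,069,682.3 × 0.0035 = $3,743.88805
Ashby County: $1,069,682.3 × 0.01213 = $12,975.246299
Transit Authority: $1,069,682.3 × 0.00057 = $609.718911
City of Calderon: $1,069,682.3 × 0.0097 = $10,375.91831
Total = $14,611.860218 + $3,743.88805 + $12,975.246299 + $609.718911 + $10,375.91831 = $42,316.631788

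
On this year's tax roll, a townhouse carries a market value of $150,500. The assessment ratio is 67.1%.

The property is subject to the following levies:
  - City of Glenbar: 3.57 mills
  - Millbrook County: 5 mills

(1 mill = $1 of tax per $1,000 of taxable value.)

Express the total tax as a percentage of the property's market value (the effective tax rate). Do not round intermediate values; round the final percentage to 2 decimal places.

Assessed value = $150,500 × 0.671 = $100,985.5
City of Glenbar: $100,985.5 × 0.00357 = $360.518235
Millbrook County: $100,985.5 × 0.005 = $504.9275
Total tax = $865.445735
Effective rate = $865.445735 ÷ $150,500 = 0.58% of market value

0.58%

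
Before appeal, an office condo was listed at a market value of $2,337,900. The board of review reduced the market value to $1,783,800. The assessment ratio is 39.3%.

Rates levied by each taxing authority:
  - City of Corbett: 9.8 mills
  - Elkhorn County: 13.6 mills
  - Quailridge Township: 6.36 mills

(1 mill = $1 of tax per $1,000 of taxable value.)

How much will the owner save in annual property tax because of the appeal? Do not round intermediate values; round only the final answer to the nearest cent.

$6,480.58

Old assessed value = $2,337,900 × 0.393 = $918,794.7
New assessed value = $1,783,800 × 0.393 = $701,033.4
Combined rate = 0.0098 + 0.0136 + 0.00636 = 0.02976
Old tax = $918,794.7 × 0.02976 = $27,343.330272
New tax = $701,033.4 × 0.02976 = $20,862.753984
Reduction = $27,343.330272 − $20,862.753984 = $6,480.576288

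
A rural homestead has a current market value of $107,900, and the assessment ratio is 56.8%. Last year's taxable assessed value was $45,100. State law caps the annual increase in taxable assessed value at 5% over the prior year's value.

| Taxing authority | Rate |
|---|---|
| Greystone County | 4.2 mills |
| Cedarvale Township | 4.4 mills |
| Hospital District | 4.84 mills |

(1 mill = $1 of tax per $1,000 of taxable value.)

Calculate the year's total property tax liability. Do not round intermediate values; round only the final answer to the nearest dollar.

Uncapped assessed value = $107,900 × 0.568 = $61,287.2
Cap limit = $45,100 × 1.05 = $47,355
Taxable assessed value = min($61,287.2, $47,355) = $47,355 (cap binds)
Greystone County: $47,355 × 0.0042 = $198.891
Cedarvale Township: $47,355 × 0.0044 = $208.362
Hospital District: $47,355 × 0.00484 = $229.1982
Total = $636.4512

$636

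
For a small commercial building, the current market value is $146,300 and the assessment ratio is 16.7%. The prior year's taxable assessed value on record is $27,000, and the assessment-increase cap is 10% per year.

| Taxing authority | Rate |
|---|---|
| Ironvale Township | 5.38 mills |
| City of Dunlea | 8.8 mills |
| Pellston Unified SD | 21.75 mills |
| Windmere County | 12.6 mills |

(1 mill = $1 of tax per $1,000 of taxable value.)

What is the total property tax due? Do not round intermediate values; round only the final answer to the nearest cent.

Uncapped assessed value = $146,300 × 0.167 = $24,432.1
Cap limit = $27,000 × 1.1 = $29,700
Taxable assessed value = min($24,432.1, $29,700) = $24,432.1 (cap does not bind)
Ironvale Township: $24,432.1 × 0.00538 = $131.444698
City of Dunlea: $24,432.1 × 0.0088 = $215.00248
Pellston Unified SD: $24,432.1 × 0.02175 = $531.398175
Windmere County: $24,432.1 × 0.0126 = $307.84446
Total = $1,185.689813

$1,185.69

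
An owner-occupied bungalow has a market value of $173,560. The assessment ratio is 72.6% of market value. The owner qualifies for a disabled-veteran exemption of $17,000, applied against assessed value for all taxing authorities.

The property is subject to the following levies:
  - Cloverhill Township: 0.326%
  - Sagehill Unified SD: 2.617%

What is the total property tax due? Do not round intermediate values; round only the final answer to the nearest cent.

$3,208.00

Assessed value = $173,560 × 0.726 = $126,004.56
Taxable value = $126,004.56 − $17,000 = $109,004.56
Cloverhill Township: $109,004.56 × 0.00326 = $355.3548656
Sagehill Unified SD: $109,004.56 × 0.02617 = $2,852.6493352
Total = $355.3548656 + $2,852.6493352 = $3,208.0042008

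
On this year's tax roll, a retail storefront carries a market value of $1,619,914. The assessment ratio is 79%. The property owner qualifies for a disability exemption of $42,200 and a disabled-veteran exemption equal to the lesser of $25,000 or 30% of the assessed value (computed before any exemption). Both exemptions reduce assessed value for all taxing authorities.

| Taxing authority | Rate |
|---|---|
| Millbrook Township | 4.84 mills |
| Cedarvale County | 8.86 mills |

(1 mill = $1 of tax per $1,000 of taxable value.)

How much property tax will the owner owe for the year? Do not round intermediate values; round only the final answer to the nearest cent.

Assessed value = $1,619,914 × 0.79 = $1,279,732.06
Disabled-veteran exemption = min($25,000, 30% × $1,279,732.06) = min($25,000, $383,919.618) = $25,000 (dollar cap binds)
Taxable value = $1,279,732.06 − $42,200 − $25,000 = $1,212,532.06
Millbrook Township: $1,212,532.06 × 0.00484 = $5,868.6551704
Cedarvale County: $1,212,532.06 × 0.00886 = $10,743.0340516
Total = $16,611.689222

$16,611.69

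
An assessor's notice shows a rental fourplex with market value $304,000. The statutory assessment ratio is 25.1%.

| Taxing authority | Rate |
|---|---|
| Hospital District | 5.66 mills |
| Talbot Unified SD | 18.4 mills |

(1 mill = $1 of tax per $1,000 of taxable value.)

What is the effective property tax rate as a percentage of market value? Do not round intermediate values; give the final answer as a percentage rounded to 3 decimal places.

0.604%

Assessed value = $304,000 × 0.251 = $76,304
Hospital District: $76,304 × 0.00566 = $431.88064
Talbot Unified SD: $76,304 × 0.0184 = $1,403.9936
Total tax = $1,835.87424
Effective rate = $1,835.87424 ÷ $304,000 = 0.604% of market value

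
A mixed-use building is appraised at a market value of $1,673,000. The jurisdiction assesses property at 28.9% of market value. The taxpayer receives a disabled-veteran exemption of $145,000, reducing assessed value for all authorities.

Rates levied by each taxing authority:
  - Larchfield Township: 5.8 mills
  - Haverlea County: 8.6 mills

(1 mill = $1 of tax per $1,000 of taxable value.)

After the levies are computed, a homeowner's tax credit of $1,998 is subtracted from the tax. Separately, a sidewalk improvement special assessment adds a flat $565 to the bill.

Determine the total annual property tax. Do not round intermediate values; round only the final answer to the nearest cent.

Assessed value = $1,673,000 × 0.289 = $483,497
Taxable value = $483,497 − $145,000 = $338,497
Larchfield Township: $338,497 × 0.0058 = $1,963.2826
Haverlea County: $338,497 × 0.0086 = $2,911.0742
Levies subtotal = $4,874.3568
After credit = $4,874.3568 − $1,998 = $2,876.3568
Total = $2,876.3568 + $565 = $3,441.3568

$3,441.36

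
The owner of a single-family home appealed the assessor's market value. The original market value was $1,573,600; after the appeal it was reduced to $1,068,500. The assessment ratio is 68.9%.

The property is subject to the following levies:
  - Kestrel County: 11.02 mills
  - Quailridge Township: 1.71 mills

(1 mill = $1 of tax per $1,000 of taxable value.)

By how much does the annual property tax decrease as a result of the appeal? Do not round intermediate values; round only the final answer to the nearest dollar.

$4,430

Old assessed value = $1,573,600 × 0.689 = $1,084,210.4
New assessed value = $1,068,500 × 0.689 = $736,196.5
Combined rate = 0.01102 + 0.00171 = 0.01273
Old tax = $1,084,210.4 × 0.01273 = $13,801.998392
New tax = $736,196.5 × 0.01273 = $9,371.781445
Reduction = $13,801.998392 − $9,371.781445 = $4,430.216947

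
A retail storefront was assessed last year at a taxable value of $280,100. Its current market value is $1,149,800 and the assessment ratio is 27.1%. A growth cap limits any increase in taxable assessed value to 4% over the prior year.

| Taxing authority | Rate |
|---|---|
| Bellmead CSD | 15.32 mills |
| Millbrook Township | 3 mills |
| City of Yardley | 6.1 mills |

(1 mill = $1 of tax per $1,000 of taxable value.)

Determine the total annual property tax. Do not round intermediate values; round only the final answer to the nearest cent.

Uncapped assessed value = $1,149,800 × 0.271 = $311,595.8
Cap limit = $280,100 × 1.04 = $291,304
Taxable assessed value = min($311,595.8, $291,304) = $291,304 (cap binds)
Bellmead CSD: $291,304 × 0.01532 = $4,462.77728
Millbrook Township: $291,304 × 0.003 = $873.912
City of Yardley: $291,304 × 0.0061 = $1,776.9544
Total = $7,113.64368

$7,113.64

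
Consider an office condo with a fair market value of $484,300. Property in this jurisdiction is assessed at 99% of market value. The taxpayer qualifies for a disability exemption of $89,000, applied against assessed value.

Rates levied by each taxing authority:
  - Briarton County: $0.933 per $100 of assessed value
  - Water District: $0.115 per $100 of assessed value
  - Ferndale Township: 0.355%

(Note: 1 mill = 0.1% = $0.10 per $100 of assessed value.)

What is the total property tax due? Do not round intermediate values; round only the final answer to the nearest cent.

$5,478.11

Assessed value = $484,300 × 0.99 = $479,457
Taxable value = $479,457 − $89,000 = $390,457
Briarton County: $390,457 × 0.00933 = $3,642.96381
Water District: $390,457 × 0.00115 = $449.02555
Ferndale Township: $390,457 × 0.00355 = $1,386.12235
Total = $5,478.11171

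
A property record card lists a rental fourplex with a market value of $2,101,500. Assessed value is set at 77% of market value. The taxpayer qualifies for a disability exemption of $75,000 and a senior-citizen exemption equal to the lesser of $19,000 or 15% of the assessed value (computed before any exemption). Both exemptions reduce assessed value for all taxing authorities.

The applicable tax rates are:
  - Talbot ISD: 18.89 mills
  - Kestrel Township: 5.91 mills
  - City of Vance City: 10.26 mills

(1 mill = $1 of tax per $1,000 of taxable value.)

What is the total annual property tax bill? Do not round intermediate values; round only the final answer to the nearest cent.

$53,436.87

Assessed value = $2,101,500 × 0.77 = $1,618,155
Senior-citizen exemption = min($19,000, 15% × $1,618,155) = min($19,000, $242,723.25) = $19,000 (dollar cap binds)
Taxable value = $1,618,155 − $75,000 − $19,000 = $1,524,155
Talbot ISD: $1,524,155 × 0.01889 = $28,791.28795
Kestrel Township: $1,524,155 × 0.00591 = $9,007.75605
City of Vance City: $1,524,155 × 0.01026 = $15,637.8303
Total = $53,436.8743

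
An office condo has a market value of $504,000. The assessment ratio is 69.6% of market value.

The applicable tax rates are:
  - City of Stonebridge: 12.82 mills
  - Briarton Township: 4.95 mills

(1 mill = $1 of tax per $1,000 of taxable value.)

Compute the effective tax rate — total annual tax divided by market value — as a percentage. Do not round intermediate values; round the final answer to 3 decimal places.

Assessed value = $504,000 × 0.696 = $350,784
City of Stonebridge: $350,784 × 0.01282 = $4,497.05088
Briarton Township: $350,784 × 0.00495 = $1,736.3808
Total tax = $6,233.43168
Effective rate = $6,233.43168 ÷ $504,000 = 1.237% of market value

1.237%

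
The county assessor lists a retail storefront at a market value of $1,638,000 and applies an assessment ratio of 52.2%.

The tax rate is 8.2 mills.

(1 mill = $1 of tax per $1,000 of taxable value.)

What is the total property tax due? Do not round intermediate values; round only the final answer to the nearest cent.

Assessed value = $1,638,000 × 0.522 = $855,036
Tax = $855,036 × 0.0082 = $7,011.2952

$7,011.30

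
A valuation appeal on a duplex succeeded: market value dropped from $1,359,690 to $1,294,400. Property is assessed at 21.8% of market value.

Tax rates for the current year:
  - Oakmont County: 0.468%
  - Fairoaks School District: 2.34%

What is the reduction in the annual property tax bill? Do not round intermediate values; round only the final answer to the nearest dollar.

$400

Old assessed value = $1,359,690 × 0.218 = $296,412.42
New assessed value = $1,294,400 × 0.218 = $282,179.2
Combined rate = 0.00468 + 0.0234 = 0.02808
Old tax = $296,412.42 × 0.02808 = $8,323.2607536
New tax = $282,179.2 × 0.02808 = $7,923.591936
Reduction = $8,323.2607536 − $7,923.591936 = $399.6688176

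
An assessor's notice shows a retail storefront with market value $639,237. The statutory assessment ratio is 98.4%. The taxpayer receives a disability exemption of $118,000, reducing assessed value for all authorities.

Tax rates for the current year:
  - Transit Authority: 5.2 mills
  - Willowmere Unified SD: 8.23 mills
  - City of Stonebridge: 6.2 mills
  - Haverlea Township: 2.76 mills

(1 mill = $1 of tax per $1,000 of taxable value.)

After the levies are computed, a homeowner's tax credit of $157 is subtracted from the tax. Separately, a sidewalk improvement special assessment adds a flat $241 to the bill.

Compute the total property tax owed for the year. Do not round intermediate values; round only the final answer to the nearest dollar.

Assessed value = $639,237 × 0.984 = $629,009.208
Taxable value = $629,009.208 − $118,000 = $511,009.208
Transit Authority: $511,009.208 × 0.0052 = $2,657.2478816
Willowmere Unified SD: $511,009.208 × 0.00823 = $4,205.60578184
City of Stonebridge: $511,009.208 × 0.0062 = $3,168.2570896
Haverlea Township: $511,009.208 × 0.00276 = $1,410.38541408
Levies subtotal = $11,441.49616712
After credit = $11,441.49616712 − $157 = $11,284.49616712
Total = $11,284.49616712 + $241 = $11,525.49616712

$11,525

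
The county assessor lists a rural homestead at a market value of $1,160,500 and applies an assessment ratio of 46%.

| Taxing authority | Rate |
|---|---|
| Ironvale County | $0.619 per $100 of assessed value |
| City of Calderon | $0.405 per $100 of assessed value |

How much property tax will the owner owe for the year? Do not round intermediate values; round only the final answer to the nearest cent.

$5,466.42

Assessed value = $1,160,500 × 0.46 = $533,830
Ironvale County: $533,830 × 0.00619 = $3,304.4077
City of Calderon: $533,830 × 0.00405 = $2,162.0115
Total = $3,304.4077 + $2,162.0115 = $5,466.4192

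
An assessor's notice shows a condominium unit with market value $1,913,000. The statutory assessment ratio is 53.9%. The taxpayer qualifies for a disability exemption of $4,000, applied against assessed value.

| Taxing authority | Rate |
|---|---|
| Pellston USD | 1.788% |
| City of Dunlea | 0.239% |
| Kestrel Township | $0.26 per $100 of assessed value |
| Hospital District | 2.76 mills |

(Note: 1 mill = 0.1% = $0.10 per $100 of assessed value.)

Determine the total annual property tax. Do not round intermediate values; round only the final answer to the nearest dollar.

$26,325

Assessed value = $1,913,000 × 0.539 = $1,031,107
Taxable value = $1,031,107 − $4,000 = $1,027,107
Pellston USD: $1,027,107 × 0.01788 = $18,364.67316
City of Dunlea: $1,027,107 × 0.00239 = $2,454.78573
Kestrel Township: $1,027,107 × 0.0026 = $2,670.4782
Hospital District: $1,027,107 × 0.00276 = $2,834.81532
Total = $26,324.75241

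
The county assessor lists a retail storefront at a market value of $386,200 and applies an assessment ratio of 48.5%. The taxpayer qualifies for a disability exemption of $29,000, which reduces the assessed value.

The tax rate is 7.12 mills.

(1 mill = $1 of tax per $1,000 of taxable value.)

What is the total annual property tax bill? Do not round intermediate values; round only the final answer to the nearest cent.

Assessed value = $386,200 × 0.485 = $187,307
Taxable value = $187,307 − $29,000 = $158,307
Tax = $158,307 × 0.00712 = $1,127.14584

$1,127.15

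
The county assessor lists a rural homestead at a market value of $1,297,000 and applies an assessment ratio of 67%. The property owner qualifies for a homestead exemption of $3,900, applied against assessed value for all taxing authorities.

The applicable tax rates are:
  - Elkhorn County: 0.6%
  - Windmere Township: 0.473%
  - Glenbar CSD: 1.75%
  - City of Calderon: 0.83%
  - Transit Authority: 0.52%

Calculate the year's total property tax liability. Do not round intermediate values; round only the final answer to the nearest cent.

$36,100.21

Assessed value = $1,297,000 × 0.67 = $868,990
Taxable value = $868,990 − $3,900 = $865,090
Elkhorn County: $865,090 × 0.006 = $5,190.54
Windmere Township: $865,090 × 0.00473 = $4,091.8757
Glenbar CSD: $865,090 × 0.0175 = $15,139.075
City of Calderon: $865,090 × 0.0083 = $7,180.247
Transit Authority: $865,090 × 0.0052 = $4,498.468
Total = $5,190.54 + $4,091.8757 + $15,139.075 + $7,180.247 + $4,498.468 = $36,100.2057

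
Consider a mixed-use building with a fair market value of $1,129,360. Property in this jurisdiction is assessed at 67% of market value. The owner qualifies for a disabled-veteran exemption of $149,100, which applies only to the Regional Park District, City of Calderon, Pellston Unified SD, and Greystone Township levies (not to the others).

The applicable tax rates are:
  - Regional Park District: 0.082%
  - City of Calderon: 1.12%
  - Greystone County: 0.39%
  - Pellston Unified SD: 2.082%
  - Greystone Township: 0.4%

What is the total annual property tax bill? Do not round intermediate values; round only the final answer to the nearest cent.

$25,333.94

Assessed value = $1,129,360 × 0.67 = $756,671.2
Regional Park District: ($756,671.2 − $149,100) × 0.00082 = $607,571.2 × 0.00082 = $498.208384
City of Calderon: ($756,671.2 − $149,100) × 0.0112 = $607,571.2 × 0.0112 = $6,804.79744
Greystone County: $756,671.2 × 0.0039 = $2,951.01768
Pellston Unified SD: ($756,671.2 − $149,100) × 0.02082 = $607,571.2 × 0.02082 = $12,649.632384
Greystone Township: ($756,671.2 − $149,100) × 0.004 = $607,571.2 × 0.004 = $2,430.2848
Total = $25,333.940688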